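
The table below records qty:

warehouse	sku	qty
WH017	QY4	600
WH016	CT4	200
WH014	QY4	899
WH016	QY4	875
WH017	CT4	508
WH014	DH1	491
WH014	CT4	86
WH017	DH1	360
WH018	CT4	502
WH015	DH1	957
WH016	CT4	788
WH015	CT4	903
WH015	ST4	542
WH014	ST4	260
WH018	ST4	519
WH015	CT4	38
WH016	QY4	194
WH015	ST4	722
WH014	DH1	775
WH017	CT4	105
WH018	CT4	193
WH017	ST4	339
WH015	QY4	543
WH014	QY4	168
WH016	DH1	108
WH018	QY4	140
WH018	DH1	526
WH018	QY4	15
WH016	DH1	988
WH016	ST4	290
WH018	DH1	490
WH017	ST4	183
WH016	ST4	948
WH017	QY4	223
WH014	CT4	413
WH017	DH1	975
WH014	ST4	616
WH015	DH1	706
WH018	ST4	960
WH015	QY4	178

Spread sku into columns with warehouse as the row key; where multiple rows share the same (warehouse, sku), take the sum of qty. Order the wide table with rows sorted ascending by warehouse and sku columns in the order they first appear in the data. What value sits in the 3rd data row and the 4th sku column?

With rows sorted ascending by warehouse, row 3 is warehouse=WH016. sku columns in first-appearance order: QY4, CT4, DH1, ST4; column 4 is ST4.
Long rows with warehouse=WH016, sku=ST4: 290 + 948 = 1238.

1238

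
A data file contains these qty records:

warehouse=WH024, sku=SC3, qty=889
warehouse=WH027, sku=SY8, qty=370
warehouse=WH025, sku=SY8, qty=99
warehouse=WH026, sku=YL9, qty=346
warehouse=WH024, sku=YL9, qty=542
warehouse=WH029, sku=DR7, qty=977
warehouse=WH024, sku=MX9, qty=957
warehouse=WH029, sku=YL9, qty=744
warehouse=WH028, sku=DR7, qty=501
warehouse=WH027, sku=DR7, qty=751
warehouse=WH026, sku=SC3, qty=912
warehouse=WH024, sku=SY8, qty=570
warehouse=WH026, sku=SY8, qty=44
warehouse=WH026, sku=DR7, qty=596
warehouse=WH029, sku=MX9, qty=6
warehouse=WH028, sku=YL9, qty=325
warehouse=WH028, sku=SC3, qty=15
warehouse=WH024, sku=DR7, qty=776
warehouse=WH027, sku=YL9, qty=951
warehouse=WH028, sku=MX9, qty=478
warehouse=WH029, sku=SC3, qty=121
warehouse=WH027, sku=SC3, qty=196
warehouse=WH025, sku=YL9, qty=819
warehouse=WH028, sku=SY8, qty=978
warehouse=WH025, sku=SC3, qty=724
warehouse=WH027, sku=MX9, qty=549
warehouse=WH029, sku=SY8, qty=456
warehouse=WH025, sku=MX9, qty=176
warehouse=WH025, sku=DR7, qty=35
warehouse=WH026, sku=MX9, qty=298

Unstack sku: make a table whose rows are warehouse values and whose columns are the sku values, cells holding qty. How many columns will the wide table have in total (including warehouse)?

6

1 column for warehouse plus 5 distinct sku values → 6 columns.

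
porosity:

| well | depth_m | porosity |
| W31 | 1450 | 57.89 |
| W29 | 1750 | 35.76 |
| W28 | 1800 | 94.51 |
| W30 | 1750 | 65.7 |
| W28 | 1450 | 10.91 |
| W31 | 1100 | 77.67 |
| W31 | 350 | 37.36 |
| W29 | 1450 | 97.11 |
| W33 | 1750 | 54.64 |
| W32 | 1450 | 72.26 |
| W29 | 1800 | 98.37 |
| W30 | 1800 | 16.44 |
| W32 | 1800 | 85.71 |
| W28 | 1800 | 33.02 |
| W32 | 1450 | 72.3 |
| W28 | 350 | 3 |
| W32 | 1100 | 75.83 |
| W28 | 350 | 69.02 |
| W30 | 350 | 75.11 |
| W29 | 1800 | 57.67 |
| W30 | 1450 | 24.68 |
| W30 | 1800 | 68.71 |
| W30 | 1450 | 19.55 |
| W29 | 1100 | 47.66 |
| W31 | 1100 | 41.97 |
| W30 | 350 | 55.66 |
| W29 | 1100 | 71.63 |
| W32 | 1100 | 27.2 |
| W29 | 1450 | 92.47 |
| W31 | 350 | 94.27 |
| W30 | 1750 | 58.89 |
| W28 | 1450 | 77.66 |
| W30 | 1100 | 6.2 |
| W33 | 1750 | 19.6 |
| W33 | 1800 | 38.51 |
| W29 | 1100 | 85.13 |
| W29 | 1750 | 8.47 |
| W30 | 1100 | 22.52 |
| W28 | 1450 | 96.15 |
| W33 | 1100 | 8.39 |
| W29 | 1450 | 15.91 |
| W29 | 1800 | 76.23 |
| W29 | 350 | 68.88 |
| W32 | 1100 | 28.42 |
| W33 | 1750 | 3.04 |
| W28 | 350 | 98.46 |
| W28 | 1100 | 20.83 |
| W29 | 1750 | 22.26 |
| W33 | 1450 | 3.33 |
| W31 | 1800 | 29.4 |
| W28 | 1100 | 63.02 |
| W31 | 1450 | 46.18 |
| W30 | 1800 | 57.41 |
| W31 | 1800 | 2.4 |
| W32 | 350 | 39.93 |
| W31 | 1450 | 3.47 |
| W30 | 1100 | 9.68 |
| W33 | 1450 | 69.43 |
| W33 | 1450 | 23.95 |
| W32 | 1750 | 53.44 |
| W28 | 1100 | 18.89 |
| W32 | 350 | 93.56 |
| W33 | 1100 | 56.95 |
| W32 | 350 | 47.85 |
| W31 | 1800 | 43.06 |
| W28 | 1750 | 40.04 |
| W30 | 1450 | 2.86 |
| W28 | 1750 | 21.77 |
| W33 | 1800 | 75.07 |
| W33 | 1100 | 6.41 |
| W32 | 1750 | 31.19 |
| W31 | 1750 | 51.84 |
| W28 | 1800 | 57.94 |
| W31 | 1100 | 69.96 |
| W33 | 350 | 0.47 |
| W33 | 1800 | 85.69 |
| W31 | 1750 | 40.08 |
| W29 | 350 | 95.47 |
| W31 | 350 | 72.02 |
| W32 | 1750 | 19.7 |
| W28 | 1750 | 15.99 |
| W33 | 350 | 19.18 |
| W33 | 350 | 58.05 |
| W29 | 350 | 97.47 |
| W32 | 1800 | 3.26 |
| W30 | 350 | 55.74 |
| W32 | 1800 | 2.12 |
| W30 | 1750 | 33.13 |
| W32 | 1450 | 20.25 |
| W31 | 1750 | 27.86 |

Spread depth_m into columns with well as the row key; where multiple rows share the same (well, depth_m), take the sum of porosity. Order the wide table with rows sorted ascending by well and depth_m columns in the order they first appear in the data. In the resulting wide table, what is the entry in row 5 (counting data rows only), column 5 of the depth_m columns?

181.34

With rows sorted ascending by well, row 5 is well=W32. depth_m columns in first-appearance order: 1450, 1750, 1800, 1100, 350; column 5 is 350.
Long rows with well=W32, depth_m=350: 39.93 + 93.56 + 47.85 = 181.34.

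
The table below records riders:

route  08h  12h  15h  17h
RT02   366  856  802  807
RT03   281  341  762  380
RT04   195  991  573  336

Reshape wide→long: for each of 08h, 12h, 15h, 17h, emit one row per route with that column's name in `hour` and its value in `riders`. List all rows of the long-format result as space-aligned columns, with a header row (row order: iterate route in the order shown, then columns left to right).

Each (route, column) pair becomes one row: 3 × 4 = 12 rows.
For example, (RT02, 08h) → riders=366.

route  hour  riders
RT02   08h   366   
RT02   12h   856   
RT02   15h   802   
RT02   17h   807   
RT03   08h   281   
RT03   12h   341   
RT03   15h   762   
RT03   17h   380   
RT04   08h   195   
RT04   12h   991   
RT04   15h   573   
RT04   17h   336   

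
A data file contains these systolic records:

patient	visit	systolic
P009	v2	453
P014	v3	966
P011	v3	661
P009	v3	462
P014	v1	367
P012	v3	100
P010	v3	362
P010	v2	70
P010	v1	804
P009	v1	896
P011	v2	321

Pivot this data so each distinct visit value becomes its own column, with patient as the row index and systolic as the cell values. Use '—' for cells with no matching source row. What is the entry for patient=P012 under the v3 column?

100

The long row with patient=P012, visit=v3 has systolic=100.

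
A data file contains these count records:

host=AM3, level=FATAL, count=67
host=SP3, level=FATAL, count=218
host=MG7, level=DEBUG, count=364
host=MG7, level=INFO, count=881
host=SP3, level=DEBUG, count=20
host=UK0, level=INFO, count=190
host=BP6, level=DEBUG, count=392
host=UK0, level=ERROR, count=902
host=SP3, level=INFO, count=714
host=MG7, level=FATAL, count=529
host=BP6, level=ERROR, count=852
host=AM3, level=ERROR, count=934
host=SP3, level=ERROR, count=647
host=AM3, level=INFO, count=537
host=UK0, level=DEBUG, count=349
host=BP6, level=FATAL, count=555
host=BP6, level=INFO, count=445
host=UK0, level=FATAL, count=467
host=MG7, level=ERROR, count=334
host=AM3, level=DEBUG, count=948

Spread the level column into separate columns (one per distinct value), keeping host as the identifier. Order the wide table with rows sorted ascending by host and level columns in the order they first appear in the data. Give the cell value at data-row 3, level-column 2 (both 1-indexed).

364

With rows sorted ascending by host, row 3 is host=MG7. level columns in first-appearance order: FATAL, DEBUG, INFO, ERROR; column 2 is DEBUG.
Long rows with host=MG7, level=DEBUG: count = 364.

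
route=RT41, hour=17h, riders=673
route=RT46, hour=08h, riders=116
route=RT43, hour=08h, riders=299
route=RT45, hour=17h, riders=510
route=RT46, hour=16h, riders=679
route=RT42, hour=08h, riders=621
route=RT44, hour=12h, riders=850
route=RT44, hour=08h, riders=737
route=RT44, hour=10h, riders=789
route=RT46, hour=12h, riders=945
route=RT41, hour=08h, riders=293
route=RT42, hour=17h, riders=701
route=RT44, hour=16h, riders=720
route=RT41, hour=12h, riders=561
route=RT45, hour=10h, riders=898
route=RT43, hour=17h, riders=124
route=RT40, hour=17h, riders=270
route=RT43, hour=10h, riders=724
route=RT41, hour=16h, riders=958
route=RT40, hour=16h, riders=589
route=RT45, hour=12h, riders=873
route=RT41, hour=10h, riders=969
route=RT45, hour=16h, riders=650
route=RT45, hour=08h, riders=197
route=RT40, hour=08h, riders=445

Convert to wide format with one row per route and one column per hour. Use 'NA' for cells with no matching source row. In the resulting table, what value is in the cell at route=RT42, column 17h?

701

The long row with route=RT42, hour=17h has riders=701.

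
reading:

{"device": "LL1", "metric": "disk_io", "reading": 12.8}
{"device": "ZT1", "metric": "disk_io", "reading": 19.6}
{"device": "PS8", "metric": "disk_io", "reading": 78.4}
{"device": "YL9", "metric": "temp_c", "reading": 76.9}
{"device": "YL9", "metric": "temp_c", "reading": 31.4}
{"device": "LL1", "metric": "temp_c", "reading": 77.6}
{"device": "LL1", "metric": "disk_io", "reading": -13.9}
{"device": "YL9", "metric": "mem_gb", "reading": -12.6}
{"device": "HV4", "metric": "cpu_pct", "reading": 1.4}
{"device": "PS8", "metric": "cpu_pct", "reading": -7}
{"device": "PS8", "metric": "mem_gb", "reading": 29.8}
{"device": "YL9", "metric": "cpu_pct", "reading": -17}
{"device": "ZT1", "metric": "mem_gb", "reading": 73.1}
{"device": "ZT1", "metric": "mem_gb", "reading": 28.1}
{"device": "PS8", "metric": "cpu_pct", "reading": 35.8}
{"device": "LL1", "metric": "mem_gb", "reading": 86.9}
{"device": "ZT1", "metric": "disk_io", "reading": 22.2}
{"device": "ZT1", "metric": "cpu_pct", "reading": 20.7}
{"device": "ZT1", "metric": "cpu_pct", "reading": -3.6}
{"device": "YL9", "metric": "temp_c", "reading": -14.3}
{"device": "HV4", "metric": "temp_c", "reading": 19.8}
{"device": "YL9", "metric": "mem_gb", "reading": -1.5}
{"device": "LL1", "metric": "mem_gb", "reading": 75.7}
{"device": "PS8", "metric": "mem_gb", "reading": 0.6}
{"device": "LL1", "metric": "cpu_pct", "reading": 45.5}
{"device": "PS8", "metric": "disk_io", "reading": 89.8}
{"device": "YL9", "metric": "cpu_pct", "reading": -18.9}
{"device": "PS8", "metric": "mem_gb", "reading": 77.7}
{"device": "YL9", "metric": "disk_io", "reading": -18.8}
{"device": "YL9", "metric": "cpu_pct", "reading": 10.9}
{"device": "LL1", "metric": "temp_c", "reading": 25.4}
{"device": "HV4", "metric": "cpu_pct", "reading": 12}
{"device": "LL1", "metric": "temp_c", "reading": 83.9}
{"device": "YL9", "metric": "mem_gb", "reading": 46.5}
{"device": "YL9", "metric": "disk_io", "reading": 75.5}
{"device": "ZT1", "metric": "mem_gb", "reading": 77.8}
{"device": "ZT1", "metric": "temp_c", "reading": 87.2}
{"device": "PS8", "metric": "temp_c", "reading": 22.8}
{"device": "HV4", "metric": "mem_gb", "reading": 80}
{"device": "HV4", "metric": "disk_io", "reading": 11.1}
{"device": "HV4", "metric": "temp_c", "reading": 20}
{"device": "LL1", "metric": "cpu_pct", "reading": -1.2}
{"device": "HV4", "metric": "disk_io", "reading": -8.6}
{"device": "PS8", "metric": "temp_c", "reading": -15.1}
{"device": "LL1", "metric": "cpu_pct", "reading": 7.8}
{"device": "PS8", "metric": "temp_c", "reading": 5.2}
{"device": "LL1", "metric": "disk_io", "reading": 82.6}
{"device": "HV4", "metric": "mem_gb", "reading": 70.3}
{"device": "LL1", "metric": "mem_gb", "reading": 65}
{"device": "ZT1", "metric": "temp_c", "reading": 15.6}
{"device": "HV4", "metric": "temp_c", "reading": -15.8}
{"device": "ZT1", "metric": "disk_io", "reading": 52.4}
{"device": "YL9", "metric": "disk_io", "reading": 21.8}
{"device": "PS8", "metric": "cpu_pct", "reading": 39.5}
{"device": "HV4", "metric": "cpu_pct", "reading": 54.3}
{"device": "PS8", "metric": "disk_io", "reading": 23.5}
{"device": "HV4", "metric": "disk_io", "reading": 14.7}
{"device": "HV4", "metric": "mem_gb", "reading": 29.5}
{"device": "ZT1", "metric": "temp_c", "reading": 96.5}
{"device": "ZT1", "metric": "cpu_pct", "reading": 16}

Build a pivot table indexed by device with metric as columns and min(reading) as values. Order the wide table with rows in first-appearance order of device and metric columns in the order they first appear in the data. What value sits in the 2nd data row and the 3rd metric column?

28.1

With rows in first-appearance order of device, row 2 is device=ZT1. metric columns in first-appearance order: disk_io, temp_c, mem_gb, cpu_pct; column 3 is mem_gb.
Long rows with device=ZT1, metric=mem_gb: min(73.1, 28.1, 77.8) = 28.1.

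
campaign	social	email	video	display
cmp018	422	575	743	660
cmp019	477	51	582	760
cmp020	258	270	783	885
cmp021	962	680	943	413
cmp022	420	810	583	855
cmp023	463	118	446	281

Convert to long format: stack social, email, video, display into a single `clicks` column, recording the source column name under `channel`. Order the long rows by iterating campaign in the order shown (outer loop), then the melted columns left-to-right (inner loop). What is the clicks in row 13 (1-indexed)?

24 rows total (6 × 4). Row 13: index ⌊(13-1)/4⌋ = 3 into campaign → cmp021; (13-1) mod 4 = 0 into the melted columns → social.
So row 13 is (cmp021, social, 962); clicks = 962.

962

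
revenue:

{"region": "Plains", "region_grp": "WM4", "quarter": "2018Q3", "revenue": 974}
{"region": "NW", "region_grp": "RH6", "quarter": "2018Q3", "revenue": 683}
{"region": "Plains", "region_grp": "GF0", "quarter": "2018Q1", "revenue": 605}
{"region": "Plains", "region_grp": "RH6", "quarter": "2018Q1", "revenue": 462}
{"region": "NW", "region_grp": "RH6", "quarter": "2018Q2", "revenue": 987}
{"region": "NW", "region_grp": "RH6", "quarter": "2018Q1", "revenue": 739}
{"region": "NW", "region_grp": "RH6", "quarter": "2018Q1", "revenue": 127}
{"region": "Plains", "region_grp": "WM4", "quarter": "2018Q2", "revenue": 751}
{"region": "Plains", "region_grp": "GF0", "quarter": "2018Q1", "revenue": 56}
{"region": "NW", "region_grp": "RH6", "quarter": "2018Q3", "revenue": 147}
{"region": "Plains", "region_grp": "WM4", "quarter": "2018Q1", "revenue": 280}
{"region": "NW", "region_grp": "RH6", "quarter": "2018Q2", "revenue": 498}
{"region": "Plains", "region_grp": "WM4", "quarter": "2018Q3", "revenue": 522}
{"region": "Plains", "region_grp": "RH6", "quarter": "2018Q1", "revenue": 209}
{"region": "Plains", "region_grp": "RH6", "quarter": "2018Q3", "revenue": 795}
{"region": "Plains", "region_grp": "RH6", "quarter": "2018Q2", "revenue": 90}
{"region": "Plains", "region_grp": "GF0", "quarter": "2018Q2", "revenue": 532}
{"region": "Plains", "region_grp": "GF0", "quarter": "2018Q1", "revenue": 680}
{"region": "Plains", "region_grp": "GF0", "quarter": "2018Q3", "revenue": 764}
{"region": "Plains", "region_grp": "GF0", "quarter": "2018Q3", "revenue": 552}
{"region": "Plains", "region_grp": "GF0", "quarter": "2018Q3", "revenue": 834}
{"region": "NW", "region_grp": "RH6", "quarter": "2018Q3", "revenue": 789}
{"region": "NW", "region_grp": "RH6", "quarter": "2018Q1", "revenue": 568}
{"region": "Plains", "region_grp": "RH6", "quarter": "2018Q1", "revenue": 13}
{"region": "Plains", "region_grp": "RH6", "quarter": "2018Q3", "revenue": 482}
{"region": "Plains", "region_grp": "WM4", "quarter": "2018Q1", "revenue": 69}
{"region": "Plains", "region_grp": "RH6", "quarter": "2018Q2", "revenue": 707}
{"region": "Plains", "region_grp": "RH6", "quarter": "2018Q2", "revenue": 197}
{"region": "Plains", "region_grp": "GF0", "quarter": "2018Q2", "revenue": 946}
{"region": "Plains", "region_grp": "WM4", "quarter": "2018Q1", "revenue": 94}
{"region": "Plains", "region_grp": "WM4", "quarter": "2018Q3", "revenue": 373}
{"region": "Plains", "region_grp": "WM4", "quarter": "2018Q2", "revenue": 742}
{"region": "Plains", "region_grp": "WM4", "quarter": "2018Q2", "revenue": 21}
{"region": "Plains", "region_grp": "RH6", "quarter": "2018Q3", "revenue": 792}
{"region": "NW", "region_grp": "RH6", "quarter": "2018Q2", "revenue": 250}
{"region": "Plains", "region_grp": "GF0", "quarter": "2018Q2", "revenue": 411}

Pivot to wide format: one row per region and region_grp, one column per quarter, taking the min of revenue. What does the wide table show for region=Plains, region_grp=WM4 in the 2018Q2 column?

21

Rows with region=Plains, region_grp=WM4 and quarter=2018Q2: revenue values are 751, 742, 21.
min(751, 742, 21) = 21.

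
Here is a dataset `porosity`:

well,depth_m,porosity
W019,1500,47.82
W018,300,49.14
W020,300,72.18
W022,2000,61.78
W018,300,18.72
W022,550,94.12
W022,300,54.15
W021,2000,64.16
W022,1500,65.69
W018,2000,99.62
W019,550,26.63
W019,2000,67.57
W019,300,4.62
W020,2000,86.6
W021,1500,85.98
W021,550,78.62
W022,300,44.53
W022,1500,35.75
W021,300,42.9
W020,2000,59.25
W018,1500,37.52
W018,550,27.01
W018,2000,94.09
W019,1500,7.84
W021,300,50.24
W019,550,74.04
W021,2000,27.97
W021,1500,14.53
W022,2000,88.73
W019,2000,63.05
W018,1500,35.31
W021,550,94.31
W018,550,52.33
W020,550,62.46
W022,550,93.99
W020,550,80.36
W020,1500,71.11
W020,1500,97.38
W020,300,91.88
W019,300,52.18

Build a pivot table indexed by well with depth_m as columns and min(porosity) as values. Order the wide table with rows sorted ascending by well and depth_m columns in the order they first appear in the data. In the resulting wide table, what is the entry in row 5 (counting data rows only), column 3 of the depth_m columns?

With rows sorted ascending by well, row 5 is well=W022. depth_m columns in first-appearance order: 1500, 300, 2000, 550; column 3 is 2000.
Long rows with well=W022, depth_m=2000: min(61.78, 88.73) = 61.78.

61.78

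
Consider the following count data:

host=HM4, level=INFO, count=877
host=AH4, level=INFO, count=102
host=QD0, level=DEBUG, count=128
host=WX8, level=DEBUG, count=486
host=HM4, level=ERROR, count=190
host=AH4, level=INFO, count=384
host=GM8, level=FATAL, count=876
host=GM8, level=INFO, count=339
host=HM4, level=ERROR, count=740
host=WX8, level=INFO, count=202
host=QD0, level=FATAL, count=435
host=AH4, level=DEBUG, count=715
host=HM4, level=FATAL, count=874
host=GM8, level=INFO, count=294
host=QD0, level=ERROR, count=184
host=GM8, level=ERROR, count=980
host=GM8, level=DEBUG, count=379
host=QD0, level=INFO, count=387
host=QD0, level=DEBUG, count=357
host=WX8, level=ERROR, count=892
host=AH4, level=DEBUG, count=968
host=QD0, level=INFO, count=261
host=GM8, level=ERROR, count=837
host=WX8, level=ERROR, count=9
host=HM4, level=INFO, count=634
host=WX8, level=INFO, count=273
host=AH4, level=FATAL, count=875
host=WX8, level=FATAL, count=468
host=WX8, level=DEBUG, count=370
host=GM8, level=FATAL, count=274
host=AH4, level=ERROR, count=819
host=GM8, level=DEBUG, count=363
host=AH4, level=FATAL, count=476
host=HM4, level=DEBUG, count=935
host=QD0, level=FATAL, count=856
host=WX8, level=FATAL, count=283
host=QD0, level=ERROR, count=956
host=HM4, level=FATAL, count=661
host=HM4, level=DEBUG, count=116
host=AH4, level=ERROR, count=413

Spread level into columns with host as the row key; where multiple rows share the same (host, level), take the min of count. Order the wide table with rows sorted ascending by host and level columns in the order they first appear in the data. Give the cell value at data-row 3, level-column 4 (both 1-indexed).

With rows sorted ascending by host, row 3 is host=HM4. level columns in first-appearance order: INFO, DEBUG, ERROR, FATAL; column 4 is FATAL.
Long rows with host=HM4, level=FATAL: min(874, 661) = 661.

661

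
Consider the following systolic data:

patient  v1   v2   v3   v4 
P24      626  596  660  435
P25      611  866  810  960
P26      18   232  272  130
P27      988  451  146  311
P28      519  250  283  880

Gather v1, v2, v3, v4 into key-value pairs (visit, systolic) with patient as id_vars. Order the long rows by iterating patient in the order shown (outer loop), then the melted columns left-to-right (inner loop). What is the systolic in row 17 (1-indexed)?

20 rows total (5 × 4). Row 17: index ⌊(17-1)/4⌋ = 4 into patient → P28; (17-1) mod 4 = 0 into the melted columns → v1.
So row 17 is (P28, v1, 519); systolic = 519.

519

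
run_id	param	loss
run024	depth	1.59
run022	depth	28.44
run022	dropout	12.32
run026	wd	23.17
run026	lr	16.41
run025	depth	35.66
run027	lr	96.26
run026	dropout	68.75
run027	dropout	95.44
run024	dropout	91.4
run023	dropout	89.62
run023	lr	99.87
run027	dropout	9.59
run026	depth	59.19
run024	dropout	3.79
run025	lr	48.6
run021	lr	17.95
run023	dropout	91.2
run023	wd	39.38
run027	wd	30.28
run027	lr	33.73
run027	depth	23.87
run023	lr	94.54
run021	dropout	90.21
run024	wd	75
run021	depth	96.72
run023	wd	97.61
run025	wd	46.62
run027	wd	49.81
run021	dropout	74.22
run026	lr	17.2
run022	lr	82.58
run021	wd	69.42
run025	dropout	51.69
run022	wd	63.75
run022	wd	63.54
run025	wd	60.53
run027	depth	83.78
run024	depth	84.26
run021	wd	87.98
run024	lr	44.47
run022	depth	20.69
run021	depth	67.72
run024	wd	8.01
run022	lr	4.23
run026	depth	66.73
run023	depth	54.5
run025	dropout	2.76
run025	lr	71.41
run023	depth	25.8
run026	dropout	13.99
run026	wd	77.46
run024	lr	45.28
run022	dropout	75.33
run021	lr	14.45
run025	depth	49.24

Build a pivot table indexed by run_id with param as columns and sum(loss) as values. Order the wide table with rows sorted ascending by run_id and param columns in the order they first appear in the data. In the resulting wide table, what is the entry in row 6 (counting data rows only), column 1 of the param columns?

With rows sorted ascending by run_id, row 6 is run_id=run026. param columns in first-appearance order: depth, dropout, wd, lr; column 1 is depth.
Long rows with run_id=run026, param=depth: 59.19 + 66.73 = 125.92.

125.92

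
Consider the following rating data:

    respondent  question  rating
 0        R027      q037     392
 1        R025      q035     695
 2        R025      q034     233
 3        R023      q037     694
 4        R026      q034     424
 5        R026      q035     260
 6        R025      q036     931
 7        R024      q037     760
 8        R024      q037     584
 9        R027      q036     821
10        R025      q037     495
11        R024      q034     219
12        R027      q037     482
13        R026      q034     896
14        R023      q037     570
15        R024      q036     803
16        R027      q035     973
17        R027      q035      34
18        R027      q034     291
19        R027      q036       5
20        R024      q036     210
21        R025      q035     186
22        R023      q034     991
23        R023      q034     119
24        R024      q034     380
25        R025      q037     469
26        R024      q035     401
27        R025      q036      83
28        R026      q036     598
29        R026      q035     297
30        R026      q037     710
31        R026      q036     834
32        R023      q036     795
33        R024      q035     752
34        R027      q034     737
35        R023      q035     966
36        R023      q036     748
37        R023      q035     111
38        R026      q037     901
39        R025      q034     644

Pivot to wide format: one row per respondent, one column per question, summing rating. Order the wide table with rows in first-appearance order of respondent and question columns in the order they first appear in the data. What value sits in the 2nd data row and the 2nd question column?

With rows in first-appearance order of respondent, row 2 is respondent=R025. question columns in first-appearance order: q037, q035, q034, q036; column 2 is q035.
Long rows with respondent=R025, question=q035: 695 + 186 = 881.

881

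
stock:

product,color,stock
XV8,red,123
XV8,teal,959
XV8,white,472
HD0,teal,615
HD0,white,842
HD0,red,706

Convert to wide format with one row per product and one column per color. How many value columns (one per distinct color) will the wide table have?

3 distinct color values: teal, white, red.

3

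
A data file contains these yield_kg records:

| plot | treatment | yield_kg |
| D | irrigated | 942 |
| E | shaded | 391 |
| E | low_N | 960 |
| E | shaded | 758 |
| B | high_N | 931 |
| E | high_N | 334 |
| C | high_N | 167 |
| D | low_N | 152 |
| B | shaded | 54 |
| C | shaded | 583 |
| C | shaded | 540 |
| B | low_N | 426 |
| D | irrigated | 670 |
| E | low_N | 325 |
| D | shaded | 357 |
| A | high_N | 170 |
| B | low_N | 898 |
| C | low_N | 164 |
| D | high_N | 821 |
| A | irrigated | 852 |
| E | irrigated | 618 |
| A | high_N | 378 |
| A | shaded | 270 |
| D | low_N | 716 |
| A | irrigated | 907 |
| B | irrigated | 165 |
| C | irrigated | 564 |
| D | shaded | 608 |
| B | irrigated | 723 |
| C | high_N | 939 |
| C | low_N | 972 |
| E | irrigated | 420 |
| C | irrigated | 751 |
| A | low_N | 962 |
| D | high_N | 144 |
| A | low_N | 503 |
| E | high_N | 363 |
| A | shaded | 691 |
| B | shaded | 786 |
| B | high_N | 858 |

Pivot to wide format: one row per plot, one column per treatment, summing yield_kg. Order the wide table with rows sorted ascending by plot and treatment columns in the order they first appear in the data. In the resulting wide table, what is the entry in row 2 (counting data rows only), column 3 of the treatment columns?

1324

With rows sorted ascending by plot, row 2 is plot=B. treatment columns in first-appearance order: irrigated, shaded, low_N, high_N; column 3 is low_N.
Long rows with plot=B, treatment=low_N: 426 + 898 = 1324.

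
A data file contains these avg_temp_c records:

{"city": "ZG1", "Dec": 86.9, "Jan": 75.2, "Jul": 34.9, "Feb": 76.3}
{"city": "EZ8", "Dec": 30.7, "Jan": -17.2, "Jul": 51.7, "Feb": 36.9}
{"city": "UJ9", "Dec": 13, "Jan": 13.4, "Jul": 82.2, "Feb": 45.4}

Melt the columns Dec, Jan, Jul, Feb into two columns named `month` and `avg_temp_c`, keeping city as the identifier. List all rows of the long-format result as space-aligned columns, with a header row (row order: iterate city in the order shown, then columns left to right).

city  month  avg_temp_c
ZG1   Dec    86.9      
ZG1   Jan    75.2      
ZG1   Jul    34.9      
ZG1   Feb    76.3      
EZ8   Dec    30.7      
EZ8   Jan    -17.2     
EZ8   Jul    51.7      
EZ8   Feb    36.9      
UJ9   Dec    13        
UJ9   Jan    13.4      
UJ9   Jul    82.2      
UJ9   Feb    45.4      

Each (city, column) pair becomes one row: 3 × 4 = 12 rows.
For example, (ZG1, Dec) → avg_temp_c=86.9.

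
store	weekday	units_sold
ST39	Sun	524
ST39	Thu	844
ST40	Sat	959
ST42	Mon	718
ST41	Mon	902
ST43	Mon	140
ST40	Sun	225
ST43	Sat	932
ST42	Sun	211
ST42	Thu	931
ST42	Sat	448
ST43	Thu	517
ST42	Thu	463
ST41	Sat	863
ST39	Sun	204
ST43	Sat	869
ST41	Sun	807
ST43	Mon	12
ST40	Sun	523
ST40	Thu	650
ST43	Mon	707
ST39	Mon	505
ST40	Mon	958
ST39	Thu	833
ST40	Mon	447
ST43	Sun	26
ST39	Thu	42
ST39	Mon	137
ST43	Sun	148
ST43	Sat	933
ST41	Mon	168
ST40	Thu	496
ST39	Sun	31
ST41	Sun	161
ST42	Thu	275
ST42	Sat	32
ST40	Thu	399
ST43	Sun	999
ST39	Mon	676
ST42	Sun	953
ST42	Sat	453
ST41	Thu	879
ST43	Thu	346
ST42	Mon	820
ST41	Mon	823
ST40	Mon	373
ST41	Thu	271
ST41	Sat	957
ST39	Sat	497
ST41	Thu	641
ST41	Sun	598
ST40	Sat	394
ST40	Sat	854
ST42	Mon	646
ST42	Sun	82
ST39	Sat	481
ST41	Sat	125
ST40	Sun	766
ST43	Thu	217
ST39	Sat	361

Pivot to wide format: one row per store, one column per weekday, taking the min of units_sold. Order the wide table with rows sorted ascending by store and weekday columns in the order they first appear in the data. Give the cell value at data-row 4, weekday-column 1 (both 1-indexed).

With rows sorted ascending by store, row 4 is store=ST42. weekday columns in first-appearance order: Sun, Thu, Sat, Mon; column 1 is Sun.
Long rows with store=ST42, weekday=Sun: min(211, 953, 82) = 82.

82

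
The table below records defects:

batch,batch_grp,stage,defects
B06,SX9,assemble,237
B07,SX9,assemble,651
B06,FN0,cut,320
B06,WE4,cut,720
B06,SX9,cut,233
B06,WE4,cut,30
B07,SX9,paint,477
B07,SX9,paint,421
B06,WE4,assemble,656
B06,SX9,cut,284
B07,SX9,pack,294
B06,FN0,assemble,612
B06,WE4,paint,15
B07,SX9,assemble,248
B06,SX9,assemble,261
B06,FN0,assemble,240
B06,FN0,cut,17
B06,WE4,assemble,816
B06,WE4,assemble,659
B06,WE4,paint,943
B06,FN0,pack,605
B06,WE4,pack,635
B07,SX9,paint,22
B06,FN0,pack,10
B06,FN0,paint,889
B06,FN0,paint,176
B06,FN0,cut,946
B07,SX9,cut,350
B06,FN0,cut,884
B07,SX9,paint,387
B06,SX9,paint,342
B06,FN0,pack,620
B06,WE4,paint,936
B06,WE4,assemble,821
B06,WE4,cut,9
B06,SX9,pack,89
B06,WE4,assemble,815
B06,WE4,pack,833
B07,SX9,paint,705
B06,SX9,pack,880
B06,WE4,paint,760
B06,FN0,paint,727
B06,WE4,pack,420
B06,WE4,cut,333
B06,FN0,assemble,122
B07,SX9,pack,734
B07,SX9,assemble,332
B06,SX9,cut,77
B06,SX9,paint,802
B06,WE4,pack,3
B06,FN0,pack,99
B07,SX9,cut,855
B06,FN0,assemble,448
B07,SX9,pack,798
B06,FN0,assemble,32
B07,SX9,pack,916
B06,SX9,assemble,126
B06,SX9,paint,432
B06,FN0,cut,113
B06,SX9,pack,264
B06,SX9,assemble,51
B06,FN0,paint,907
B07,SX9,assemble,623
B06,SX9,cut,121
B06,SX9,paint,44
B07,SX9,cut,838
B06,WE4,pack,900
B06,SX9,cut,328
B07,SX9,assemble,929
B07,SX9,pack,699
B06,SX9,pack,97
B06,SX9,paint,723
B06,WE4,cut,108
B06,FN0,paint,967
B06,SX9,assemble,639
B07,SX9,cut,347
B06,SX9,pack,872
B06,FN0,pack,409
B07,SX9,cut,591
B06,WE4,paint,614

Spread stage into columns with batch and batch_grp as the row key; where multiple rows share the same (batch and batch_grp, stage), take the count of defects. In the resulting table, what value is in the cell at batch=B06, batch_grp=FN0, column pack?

Rows with batch=B06, batch_grp=FN0 and stage=pack: defects values are 605, 10, 620, 99, 409.
5 rows match — count = 5.

5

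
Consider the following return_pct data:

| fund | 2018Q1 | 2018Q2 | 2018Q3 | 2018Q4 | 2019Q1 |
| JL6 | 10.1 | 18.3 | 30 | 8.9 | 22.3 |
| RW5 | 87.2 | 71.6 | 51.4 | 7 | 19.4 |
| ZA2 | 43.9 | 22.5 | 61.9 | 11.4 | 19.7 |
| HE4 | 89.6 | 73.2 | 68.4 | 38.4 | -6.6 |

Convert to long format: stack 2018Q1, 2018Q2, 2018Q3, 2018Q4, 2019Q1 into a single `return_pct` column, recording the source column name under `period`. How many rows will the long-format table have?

4 fund values × 5 melted columns = 20 rows.

20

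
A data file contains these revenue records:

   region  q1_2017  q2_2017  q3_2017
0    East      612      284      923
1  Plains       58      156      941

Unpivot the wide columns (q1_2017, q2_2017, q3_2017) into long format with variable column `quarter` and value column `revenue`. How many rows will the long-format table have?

6

2 region values × 3 melted columns = 6 rows.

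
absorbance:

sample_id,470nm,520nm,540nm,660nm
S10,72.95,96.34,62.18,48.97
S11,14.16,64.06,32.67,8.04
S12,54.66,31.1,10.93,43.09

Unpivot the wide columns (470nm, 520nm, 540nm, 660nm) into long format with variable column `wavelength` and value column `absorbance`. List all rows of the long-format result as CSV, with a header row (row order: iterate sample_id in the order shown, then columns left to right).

Each (sample_id, column) pair becomes one row: 3 × 4 = 12 rows.
For example, (S10, 470nm) → absorbance=72.95.

sample_id,wavelength,absorbance
S10,470nm,72.95
S10,520nm,96.34
S10,540nm,62.18
S10,660nm,48.97
S11,470nm,14.16
S11,520nm,64.06
S11,540nm,32.67
S11,660nm,8.04
S12,470nm,54.66
S12,520nm,31.1
S12,540nm,10.93
S12,660nm,43.09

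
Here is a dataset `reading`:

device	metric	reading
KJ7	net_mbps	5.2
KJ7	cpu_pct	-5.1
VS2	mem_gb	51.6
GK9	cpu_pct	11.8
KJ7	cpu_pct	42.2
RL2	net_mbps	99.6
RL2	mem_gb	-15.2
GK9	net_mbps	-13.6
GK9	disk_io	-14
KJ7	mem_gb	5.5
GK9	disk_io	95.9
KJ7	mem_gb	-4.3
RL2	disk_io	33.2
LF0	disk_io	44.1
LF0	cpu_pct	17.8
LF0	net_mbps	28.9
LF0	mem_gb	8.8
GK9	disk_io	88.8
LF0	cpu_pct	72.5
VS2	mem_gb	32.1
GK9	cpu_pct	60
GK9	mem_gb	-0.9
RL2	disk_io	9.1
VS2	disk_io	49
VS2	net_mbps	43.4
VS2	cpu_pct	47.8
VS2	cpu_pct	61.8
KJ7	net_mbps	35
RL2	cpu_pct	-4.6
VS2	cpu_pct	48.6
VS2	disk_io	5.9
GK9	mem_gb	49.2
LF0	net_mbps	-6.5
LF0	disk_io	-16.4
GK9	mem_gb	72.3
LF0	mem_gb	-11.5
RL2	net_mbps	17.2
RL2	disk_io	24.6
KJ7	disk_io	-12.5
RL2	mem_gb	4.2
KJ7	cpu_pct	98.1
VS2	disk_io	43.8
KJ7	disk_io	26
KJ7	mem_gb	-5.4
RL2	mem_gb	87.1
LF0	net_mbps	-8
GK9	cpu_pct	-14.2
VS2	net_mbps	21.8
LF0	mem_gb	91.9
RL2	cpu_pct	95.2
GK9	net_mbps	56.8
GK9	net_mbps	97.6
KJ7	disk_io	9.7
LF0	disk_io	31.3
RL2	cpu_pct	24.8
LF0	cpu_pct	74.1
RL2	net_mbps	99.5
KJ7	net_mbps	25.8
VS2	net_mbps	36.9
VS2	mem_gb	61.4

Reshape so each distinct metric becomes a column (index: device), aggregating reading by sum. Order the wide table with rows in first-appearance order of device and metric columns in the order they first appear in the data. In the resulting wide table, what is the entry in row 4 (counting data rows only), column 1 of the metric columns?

With rows in first-appearance order of device, row 4 is device=RL2. metric columns in first-appearance order: net_mbps, cpu_pct, mem_gb, disk_io; column 1 is net_mbps.
Long rows with device=RL2, metric=net_mbps: 99.6 + 17.2 + 99.5 = 216.3.

216.3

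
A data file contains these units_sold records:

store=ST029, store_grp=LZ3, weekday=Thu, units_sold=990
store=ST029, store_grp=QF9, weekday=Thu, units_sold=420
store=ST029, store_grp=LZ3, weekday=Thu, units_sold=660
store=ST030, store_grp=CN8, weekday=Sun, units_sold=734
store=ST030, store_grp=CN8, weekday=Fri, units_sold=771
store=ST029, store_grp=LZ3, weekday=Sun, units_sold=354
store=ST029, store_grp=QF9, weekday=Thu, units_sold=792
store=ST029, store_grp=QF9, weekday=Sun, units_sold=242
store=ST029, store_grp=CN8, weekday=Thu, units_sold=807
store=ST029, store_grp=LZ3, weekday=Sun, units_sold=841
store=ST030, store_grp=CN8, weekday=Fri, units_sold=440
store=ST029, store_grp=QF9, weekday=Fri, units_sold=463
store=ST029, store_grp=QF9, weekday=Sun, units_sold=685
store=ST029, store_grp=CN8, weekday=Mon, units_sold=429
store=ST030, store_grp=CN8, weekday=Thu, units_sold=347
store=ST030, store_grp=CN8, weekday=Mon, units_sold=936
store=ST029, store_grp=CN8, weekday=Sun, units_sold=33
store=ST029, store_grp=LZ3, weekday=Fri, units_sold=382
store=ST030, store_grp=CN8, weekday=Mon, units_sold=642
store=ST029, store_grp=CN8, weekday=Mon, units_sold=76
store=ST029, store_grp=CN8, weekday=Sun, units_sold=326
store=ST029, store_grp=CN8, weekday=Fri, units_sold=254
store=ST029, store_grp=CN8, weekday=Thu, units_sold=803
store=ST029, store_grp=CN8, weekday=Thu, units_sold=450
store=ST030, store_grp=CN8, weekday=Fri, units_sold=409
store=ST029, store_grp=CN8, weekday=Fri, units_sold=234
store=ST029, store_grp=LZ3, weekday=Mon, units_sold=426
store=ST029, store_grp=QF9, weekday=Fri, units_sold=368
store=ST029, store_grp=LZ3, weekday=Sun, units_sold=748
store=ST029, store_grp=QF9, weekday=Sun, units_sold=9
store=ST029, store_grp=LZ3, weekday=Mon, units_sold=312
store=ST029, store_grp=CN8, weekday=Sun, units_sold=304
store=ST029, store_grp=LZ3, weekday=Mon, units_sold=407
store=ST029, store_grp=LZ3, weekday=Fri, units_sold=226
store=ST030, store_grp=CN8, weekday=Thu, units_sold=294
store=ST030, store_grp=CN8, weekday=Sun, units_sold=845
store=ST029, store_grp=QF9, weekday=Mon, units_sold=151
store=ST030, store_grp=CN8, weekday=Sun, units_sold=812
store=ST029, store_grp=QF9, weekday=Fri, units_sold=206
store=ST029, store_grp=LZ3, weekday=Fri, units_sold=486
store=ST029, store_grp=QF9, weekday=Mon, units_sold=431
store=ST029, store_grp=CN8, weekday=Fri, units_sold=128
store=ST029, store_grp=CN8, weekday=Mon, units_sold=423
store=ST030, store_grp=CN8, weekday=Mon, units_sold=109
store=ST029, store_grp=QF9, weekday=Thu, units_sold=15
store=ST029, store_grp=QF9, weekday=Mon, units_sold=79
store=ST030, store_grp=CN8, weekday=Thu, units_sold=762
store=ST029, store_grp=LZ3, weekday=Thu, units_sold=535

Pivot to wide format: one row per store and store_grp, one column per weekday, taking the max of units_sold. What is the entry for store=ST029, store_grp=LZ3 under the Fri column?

Rows with store=ST029, store_grp=LZ3 and weekday=Fri: units_sold values are 382, 226, 486.
max(382, 226, 486) = 486.

486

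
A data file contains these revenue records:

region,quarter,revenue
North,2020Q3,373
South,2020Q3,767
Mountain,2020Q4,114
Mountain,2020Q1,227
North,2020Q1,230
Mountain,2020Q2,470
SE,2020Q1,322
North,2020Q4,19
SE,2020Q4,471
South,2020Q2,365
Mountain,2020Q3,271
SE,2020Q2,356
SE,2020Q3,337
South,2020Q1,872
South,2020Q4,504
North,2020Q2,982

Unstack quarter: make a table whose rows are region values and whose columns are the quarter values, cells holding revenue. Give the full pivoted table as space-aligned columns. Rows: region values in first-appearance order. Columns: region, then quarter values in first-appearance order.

region    2020Q3  2020Q4  2020Q1  2020Q2
North     373     19      230     982   
South     767     504     872     365   
Mountain  271     114     227     470   
SE        337     471     322     356   

Columns: region plus the 4 distinct quarter values (2020Q3, 2020Q4, 2020Q1, 2020Q2).
For example, row North column 2020Q3 takes revenue=373 from the long row (North, 2020Q3).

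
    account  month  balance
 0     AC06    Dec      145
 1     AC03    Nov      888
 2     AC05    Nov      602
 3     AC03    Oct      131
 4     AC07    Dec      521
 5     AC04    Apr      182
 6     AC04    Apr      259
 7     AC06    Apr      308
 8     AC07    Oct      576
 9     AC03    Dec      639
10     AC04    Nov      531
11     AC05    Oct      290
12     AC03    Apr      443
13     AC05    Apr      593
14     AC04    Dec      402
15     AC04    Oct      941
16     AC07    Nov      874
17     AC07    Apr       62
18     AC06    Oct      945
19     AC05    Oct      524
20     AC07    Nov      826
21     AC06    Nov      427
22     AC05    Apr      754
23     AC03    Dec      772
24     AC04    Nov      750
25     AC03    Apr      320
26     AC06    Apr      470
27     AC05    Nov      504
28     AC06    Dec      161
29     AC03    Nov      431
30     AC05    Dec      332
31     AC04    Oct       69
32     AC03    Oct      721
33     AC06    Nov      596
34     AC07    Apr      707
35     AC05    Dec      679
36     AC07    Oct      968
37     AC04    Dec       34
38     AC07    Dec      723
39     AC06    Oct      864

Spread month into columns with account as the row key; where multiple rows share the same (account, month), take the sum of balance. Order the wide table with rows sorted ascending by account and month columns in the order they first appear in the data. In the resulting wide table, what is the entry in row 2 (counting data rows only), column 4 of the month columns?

With rows sorted ascending by account, row 2 is account=AC04. month columns in first-appearance order: Dec, Nov, Oct, Apr; column 4 is Apr.
Long rows with account=AC04, month=Apr: 182 + 259 = 441.

441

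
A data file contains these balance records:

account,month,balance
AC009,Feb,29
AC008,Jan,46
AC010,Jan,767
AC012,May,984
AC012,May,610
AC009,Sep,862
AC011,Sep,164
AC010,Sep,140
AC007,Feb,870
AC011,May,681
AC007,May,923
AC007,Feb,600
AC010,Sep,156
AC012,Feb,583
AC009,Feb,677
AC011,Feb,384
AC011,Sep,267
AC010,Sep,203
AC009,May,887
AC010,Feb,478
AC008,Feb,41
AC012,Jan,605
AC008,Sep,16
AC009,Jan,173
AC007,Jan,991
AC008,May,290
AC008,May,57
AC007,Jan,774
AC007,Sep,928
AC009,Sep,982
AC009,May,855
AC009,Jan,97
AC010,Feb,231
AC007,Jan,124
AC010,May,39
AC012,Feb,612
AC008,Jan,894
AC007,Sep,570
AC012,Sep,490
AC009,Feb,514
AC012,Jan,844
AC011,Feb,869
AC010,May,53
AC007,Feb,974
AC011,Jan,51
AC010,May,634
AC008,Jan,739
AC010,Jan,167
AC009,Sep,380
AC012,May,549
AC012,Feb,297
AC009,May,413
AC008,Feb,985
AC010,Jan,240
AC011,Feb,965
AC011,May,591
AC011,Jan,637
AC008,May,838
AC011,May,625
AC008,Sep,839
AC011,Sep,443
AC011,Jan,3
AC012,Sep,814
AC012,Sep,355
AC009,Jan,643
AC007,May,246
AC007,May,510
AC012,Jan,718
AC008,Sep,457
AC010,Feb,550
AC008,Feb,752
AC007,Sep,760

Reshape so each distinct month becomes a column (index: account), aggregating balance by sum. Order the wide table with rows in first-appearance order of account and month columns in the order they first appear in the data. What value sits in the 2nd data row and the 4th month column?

With rows in first-appearance order of account, row 2 is account=AC008. month columns in first-appearance order: Feb, Jan, May, Sep; column 4 is Sep.
Long rows with account=AC008, month=Sep: 16 + 839 + 457 = 1312.

1312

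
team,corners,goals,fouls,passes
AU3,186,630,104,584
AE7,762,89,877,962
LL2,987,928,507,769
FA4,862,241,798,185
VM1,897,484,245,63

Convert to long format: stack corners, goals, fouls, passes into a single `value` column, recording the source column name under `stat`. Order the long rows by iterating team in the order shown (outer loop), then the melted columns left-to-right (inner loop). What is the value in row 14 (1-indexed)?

241

20 rows total (5 × 4). Row 14: index ⌊(14-1)/4⌋ = 3 into team → FA4; (14-1) mod 4 = 1 into the melted columns → goals.
So row 14 is (FA4, goals, 241); value = 241.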